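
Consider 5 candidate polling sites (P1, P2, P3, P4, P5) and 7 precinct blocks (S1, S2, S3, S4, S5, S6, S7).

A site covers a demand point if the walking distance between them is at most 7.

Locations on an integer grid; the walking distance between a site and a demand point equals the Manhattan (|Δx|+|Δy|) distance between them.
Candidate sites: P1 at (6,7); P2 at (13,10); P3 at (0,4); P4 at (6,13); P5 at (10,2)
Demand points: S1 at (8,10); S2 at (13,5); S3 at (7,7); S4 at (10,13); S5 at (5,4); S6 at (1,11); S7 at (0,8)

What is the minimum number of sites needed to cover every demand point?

Coverage sets (demand points within 7 of each site):
  P1: {S1, S3, S5, S7}
  P2: {S1, S2, S4}
  P3: {S5, S7}
  P4: {S1, S3, S4, S6}
  P5: {S2, S5}
No 2 sites suffice: every size-2 union leaves at least one demand point uncovered.
But {P1, P2, P4} covers everything, so the minimum is 3.

3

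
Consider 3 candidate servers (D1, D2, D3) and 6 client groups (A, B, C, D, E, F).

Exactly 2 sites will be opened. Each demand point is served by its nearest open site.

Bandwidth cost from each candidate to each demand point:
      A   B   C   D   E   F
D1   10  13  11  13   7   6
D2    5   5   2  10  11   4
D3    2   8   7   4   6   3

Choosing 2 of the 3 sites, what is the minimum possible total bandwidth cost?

Open {D2, D3}.
  A→D3 2, B→D2 5, C→D2 2, D→D3 4, E→D3 6, F→D3 3  ⇒ total 22.
Compare {D1, D3}: total 30.
Compare {D1, D2}: total 33.

22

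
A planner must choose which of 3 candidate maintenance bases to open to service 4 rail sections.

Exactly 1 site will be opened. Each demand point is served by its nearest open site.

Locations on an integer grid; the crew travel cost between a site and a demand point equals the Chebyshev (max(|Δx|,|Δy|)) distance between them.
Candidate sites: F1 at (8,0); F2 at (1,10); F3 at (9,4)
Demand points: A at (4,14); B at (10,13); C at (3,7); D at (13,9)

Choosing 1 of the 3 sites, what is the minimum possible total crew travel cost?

28

Open {F2}.
  A→F2 4, B→F2 9, C→F2 3, D→F2 12  ⇒ total 28.
Compare {F3}: total 30.
Compare {F1}: total 43.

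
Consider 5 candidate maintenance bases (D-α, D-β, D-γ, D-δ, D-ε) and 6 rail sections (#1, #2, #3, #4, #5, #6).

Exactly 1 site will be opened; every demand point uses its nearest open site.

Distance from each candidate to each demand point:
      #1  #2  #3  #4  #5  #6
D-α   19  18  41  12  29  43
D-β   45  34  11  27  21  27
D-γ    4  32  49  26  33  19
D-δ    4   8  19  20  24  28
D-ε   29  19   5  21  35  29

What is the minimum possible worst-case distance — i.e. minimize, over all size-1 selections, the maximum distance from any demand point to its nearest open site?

Open {D-δ}.
  Farthest demand point is #6 at distance 28 (to D-δ); all others are ≤ 28.
With {D-ε} the worst case is 35.
With {D-α} the worst case is 43.
No size-1 selection achieves below 28.

28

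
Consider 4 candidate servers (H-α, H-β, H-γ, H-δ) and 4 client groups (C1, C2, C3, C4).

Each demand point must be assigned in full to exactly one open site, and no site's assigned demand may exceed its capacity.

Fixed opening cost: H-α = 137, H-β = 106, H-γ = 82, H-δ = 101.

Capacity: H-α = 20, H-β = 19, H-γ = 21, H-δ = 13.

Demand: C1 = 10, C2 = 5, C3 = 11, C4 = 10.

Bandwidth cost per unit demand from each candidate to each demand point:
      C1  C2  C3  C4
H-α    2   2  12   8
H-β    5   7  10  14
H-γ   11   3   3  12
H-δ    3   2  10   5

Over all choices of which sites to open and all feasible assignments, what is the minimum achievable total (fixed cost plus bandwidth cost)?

367

Open {H-α, H-γ}; cheapest assignment that respects the capacities:
  H-α (cap 20, load 20): C1, C4 — cost 10×2 + 10×8 = 100
  H-γ (cap 21, load 16): C2, C3 — cost 5×3 + 11×3 = 48
  Shipping 148, fixed 219 → total 367.
  Any other capacity-feasible assignment to {H-α, H-γ} ships for at least 148.
Compare {H-β, H-γ}: its best feasible assignment gives total 426.
Compare {H-α, H-γ, H-δ}: its best feasible assignment gives total 433.
Every other set of open sites that can feasibly serve all demand totals ≥ 426 even under its best assignment. Minimum: 367.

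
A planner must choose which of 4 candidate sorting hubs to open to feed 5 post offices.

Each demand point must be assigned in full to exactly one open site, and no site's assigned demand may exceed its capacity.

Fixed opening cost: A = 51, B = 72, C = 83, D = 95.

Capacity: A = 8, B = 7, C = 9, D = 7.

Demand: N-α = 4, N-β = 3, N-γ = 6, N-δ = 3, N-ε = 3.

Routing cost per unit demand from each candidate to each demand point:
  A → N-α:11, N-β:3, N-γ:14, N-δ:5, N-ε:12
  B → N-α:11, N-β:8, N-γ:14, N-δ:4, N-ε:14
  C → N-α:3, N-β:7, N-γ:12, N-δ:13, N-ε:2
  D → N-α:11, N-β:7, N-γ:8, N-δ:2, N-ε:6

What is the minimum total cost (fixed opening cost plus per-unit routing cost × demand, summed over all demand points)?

Open {A, C, D}; cheapest assignment that respects the capacities:
  A (cap 8, load 6): N-β, N-δ — cost 3×3 + 3×5 = 24
  C (cap 9, load 7): N-α, N-ε — cost 4×3 + 3×2 = 18
  D (cap 7, load 6): N-γ — cost 6×8 = 48
  Shipping 90, fixed 229 → total 319.
  Any other capacity-feasible assignment to {A, C, D} ships for at least 90.
Compare {A, B, C}: its best feasible assignment gives total 332.
Compare {B, C, D}: its best feasible assignment gives total 352.
Every other set of open sites that can feasibly serve all demand totals ≥ 332 even under its best assignment. Minimum: 319.

319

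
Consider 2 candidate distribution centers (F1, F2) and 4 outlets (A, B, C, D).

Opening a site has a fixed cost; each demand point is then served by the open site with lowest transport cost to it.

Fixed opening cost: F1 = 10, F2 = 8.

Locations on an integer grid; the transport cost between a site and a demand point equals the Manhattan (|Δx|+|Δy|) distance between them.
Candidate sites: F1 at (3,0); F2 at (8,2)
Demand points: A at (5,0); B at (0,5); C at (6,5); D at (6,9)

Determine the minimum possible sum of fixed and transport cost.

Open {F2}: assign each demand point to its cheapest open site.
  A→F2 5, B→F2 11, C→F2 5, D→F2 9
  transport cost 30, fixed 8 → total 38.
Compare {F1}: transport cost 30 + fixed 10 = 40.
Compare {F1, F2}: transport cost 24 + fixed 18 = 42.

38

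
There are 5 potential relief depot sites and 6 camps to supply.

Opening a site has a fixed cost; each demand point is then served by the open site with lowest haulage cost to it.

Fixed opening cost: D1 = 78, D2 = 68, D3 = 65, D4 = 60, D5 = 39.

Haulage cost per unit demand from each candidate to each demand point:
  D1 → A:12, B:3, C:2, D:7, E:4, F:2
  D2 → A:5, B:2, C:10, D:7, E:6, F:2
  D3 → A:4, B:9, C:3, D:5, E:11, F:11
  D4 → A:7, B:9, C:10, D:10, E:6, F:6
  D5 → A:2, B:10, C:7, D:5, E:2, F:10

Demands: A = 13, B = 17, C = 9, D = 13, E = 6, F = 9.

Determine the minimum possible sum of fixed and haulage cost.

Open {D1, D5}: assign each demand point to its cheapest open site.
  A→D5 13×2=26, B→D1 17×3=51, C→D1 9×2=18, D→D5 13×5=65, E→D5 6×2=12, F→D1 9×2=18
  haulage cost 190, fixed 117 → total 307.
Compare {D2, D5}: haulage cost 218 + fixed 107 = 325.
Compare {D2, D3, D5}: haulage cost 182 + fixed 172 = 354.
Compare {D1, D2, D5}: haulage cost 173 + fixed 185 = 358.
All other subsets cost ≥ 325. Minimum total cost: 307.

307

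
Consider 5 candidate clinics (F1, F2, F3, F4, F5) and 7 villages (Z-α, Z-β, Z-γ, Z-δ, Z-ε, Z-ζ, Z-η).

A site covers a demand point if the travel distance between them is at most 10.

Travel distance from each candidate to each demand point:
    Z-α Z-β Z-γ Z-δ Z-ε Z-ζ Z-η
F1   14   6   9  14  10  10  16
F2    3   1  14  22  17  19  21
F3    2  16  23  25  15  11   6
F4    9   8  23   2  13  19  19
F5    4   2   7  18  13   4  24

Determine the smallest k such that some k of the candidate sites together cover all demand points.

3

Coverage sets (demand points within 10 of each site):
  F1: {Z-β, Z-γ, Z-ε, Z-ζ}
  F2: {Z-α, Z-β}
  F3: {Z-α, Z-η}
  F4: {Z-α, Z-β, Z-δ}
  F5: {Z-α, Z-β, Z-γ, Z-ζ}
No 2 sites suffice: every size-2 union leaves at least one demand point uncovered.
But {F1, F3, F4} covers everything, so the minimum is 3.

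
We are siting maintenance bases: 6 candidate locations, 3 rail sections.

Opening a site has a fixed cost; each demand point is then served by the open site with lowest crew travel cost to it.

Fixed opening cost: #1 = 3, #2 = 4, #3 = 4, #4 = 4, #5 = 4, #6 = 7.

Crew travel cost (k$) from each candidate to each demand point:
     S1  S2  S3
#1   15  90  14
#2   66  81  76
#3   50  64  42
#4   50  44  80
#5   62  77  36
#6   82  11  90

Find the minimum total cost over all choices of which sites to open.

Open {#1, #6}: assign each demand point to its cheapest open site.
  S1→#1 15, S2→#6 11, S3→#1 14
  crew travel cost 40, fixed 10 → total 50.
Compare {#1, #2, #6}: crew travel cost 40 + fixed 14 = 54.
Compare {#1, #3, #6}: crew travel cost 40 + fixed 14 = 54.
Compare {#1, #4, #6}: crew travel cost 40 + fixed 14 = 54.
All other subsets cost ≥ 54. Minimum total cost: 50.

50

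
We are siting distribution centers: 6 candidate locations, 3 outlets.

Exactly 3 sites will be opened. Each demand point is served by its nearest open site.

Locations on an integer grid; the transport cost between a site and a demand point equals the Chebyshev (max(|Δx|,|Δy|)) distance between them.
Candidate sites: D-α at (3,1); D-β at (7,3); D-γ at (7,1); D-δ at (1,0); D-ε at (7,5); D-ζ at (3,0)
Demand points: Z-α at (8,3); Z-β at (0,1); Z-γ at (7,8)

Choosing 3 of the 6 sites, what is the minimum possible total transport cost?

5

Open {D-β, D-δ, D-ε}.
  Z-α→D-β 1, Z-β→D-δ 1, Z-γ→D-ε 3  ⇒ total 5.
Compare {D-α, D-δ, D-ε}: total 6.
Compare {D-γ, D-δ, D-ε}: total 6.
No size-3 selection does better; minimum is 5.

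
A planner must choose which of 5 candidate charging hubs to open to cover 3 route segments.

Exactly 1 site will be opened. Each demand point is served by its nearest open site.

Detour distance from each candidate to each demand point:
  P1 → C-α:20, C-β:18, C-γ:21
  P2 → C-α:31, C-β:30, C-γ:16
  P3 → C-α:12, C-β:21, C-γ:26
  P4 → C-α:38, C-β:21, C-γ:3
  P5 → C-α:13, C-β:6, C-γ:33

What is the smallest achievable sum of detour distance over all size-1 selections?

52

Open {P5}.
  C-α→P5 13, C-β→P5 6, C-γ→P5 33  ⇒ total 52.
Compare {P1}: total 59.
Compare {P3}: total 59.
No size-1 selection does better; minimum is 52.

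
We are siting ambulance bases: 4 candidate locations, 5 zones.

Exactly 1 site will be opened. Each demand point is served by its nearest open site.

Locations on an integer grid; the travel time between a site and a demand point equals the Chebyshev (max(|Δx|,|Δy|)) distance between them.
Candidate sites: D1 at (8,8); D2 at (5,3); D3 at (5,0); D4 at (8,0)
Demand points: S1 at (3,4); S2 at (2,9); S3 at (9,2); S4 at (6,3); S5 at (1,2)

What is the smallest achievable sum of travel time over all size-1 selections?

Open {D2}.
  S1→D2 2, S2→D2 6, S3→D2 4, S4→D2 1, S5→D2 4  ⇒ total 17.
Compare {D3}: total 24.
Compare {D4}: total 26.
No size-1 selection does better; minimum is 17.

17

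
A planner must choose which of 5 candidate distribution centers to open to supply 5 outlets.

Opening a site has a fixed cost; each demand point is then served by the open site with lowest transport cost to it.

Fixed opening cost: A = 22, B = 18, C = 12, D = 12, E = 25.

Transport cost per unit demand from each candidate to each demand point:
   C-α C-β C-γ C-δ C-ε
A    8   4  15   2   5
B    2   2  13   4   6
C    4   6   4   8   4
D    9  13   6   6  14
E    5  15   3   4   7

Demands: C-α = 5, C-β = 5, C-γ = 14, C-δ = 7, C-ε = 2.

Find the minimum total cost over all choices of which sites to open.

142

Open {B, C}: assign each demand point to its cheapest open site.
  C-α→B 5×2=10, C-β→B 5×2=10, C-γ→C 14×4=56, C-δ→B 7×4=28, C-ε→C 2×4=8
  transport cost 112, fixed 30 → total 142.
Compare {B, E}: transport cost 102 + fixed 43 = 145.
Compare {A, B, C}: transport cost 98 + fixed 52 = 150.
Compare {A, B, E}: transport cost 86 + fixed 65 = 151.
All other subsets cost ≥ 145. Minimum total cost: 142.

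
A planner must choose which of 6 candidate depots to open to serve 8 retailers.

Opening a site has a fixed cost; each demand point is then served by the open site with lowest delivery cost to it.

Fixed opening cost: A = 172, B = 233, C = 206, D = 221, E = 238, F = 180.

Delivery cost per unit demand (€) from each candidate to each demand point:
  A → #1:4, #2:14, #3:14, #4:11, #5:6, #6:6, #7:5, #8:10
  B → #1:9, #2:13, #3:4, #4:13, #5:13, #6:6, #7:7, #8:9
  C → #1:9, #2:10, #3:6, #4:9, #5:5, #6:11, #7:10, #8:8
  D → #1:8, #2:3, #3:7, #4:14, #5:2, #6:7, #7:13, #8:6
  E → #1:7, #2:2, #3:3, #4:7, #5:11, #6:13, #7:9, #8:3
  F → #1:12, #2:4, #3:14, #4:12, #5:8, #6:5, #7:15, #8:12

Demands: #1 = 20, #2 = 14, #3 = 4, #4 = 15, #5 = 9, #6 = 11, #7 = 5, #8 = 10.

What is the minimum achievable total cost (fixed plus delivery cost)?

810

Open {A, E}: assign each demand point to its cheapest open site.
  #1→A 20×4=80, #2→E 14×2=28, #3→E 4×3=12, #4→E 15×7=105, #5→A 9×6=54, #6→A 11×6=66, #7→A 5×5=25, #8→E 10×3=30
  delivery cost 400, fixed 410 → total 810.
Compare {E}: delivery cost 602 + fixed 238 = 840.
Compare {A, D}: delivery cost 484 + fixed 393 = 877.
Compare {D}: delivery cost 660 + fixed 221 = 881.
All other subsets cost ≥ 840. Minimum total cost: 810.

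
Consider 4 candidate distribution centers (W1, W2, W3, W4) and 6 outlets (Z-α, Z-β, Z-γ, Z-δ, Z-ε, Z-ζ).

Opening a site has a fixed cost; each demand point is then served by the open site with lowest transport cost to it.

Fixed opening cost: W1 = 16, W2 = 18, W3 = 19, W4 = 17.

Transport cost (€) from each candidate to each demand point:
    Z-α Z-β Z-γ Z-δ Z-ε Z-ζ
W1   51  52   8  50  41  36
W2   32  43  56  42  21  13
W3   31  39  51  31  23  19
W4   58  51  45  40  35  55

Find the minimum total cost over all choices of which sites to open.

186

Open {W1, W3}: assign each demand point to its cheapest open site.
  Z-α→W3 31, Z-β→W3 39, Z-γ→W1 8, Z-δ→W3 31, Z-ε→W3 23, Z-ζ→W3 19
  transport cost 151, fixed 35 → total 186.
Compare {W1, W2}: transport cost 159 + fixed 34 = 193.
Compare {W1, W2, W3}: transport cost 143 + fixed 53 = 196.
Compare {W1, W3, W4}: transport cost 151 + fixed 52 = 203.
All other subsets cost ≥ 193. Minimum total cost: 186.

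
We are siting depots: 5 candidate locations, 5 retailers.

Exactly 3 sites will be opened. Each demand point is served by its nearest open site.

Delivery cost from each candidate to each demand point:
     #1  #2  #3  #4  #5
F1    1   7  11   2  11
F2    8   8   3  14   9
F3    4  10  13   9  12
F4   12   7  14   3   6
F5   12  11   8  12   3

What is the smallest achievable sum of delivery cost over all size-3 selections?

16

Open {F1, F2, F5}.
  #1→F1 1, #2→F1 7, #3→F2 3, #4→F1 2, #5→F5 3  ⇒ total 16.
Compare {F1, F2, F4}: total 19.
Compare {F1, F3, F5}: total 21.
No size-3 selection does better; minimum is 16.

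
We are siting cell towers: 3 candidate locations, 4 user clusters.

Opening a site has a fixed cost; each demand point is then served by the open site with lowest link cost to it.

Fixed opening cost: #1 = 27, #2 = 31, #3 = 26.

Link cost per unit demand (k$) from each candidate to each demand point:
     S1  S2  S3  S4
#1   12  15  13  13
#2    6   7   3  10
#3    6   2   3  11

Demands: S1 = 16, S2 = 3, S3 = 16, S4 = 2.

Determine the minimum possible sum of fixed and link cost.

198

Open {#3}: assign each demand point to its cheapest open site.
  S1→#3 16×6=96, S2→#3 3×2=6, S3→#3 16×3=48, S4→#3 2×11=22
  link cost 172, fixed 26 → total 198.
Compare {#2}: link cost 185 + fixed 31 = 216.
Compare {#1, #3}: link cost 172 + fixed 53 = 225.
Compare {#2, #3}: link cost 170 + fixed 57 = 227.
All other subsets cost ≥ 216. Minimum total cost: 198.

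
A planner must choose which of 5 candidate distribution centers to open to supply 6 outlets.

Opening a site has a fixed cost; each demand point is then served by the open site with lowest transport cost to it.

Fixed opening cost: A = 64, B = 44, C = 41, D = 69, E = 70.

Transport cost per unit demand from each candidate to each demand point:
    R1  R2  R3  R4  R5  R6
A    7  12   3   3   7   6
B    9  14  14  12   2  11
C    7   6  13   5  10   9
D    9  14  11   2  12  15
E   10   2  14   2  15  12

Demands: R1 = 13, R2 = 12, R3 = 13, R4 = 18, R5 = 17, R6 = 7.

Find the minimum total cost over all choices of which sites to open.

444

Open {A, B, E}: assign each demand point to its cheapest open site.
  R1→A 13×7=91, R2→E 12×2=24, R3→A 13×3=39, R4→E 18×2=36, R5→B 17×2=34, R6→A 7×6=42
  transport cost 266, fixed 178 → total 444.
Compare {A, B, C}: transport cost 332 + fixed 149 = 481.
Compare {A, E}: transport cost 351 + fixed 134 = 485.
Compare {A, B, C, E}: transport cost 266 + fixed 219 = 485.
All other subsets cost ≥ 481. Minimum total cost: 444.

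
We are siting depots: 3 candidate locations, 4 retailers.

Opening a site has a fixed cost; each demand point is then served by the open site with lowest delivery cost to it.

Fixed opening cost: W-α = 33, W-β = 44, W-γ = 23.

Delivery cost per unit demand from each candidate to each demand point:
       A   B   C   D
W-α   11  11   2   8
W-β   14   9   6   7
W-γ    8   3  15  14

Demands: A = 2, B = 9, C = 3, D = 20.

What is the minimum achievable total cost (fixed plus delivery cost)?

Open {W-α, W-γ}: assign each demand point to its cheapest open site.
  A→W-γ 2×8=16, B→W-γ 9×3=27, C→W-α 3×2=6, D→W-α 20×8=160
  delivery cost 209, fixed 56 → total 265.
Compare {W-β, W-γ}: delivery cost 201 + fixed 67 = 268.
Compare {W-α, W-β, W-γ}: delivery cost 189 + fixed 100 = 289.
Compare {W-β}: delivery cost 267 + fixed 44 = 311.
All other subsets cost ≥ 268. Minimum total cost: 265.

265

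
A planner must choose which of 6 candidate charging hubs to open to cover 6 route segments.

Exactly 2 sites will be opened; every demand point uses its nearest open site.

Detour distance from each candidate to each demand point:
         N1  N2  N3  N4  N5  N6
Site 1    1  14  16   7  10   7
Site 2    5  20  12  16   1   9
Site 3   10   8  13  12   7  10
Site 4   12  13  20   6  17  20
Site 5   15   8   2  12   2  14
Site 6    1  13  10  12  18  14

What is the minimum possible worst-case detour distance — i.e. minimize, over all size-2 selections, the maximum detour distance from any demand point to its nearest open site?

Open {Site 1, Site 5}.
  Farthest demand point is N2 at detour distance 8 (to Site 5); all others are ≤ 8.
With {Site 2, Site 3} the worst case is 12.
With {Site 2, Site 5} the worst case is 12.
No size-2 selection achieves below 8.

8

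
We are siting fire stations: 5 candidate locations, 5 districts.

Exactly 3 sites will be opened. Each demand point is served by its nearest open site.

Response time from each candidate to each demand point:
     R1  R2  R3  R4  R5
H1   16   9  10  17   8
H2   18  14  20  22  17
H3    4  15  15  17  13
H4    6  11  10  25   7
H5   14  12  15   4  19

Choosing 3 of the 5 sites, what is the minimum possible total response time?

Open {H1, H3, H5}.
  R1→H3 4, R2→H1 9, R3→H1 10, R4→H5 4, R5→H1 8  ⇒ total 35.
Compare {H1, H4, H5}: total 36.
Compare {H3, H4, H5}: total 36.
No size-3 selection does better; minimum is 35.

35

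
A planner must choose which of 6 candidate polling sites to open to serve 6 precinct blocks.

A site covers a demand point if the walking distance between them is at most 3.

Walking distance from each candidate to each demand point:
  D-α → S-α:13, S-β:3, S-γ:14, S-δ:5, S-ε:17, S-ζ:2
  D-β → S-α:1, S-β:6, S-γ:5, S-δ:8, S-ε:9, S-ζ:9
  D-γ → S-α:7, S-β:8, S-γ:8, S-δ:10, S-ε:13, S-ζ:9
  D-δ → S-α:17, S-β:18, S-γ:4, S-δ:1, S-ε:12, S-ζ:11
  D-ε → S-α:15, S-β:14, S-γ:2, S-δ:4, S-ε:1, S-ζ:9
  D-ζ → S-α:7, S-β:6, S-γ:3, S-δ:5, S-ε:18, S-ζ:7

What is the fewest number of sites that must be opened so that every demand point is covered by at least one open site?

Coverage sets (demand points within 3 of each site):
  D-α: {S-β, S-ζ}
  D-β: {S-α}
  D-γ: {}
  D-δ: {S-δ}
  D-ε: {S-γ, S-ε}
  D-ζ: {S-γ}
No 3 sites suffice: every size-3 union leaves at least one demand point uncovered.
But {D-α, D-β, D-δ, D-ε} covers everything, so the minimum is 4.

4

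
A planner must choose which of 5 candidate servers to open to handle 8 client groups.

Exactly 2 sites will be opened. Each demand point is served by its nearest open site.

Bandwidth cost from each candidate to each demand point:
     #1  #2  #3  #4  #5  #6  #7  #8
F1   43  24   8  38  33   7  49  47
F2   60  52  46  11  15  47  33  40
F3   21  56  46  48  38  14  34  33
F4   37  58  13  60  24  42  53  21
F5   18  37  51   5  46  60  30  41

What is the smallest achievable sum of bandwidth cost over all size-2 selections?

166

Open {F1, F5}.
  #1→F5 18, #2→F1 24, #3→F1 8, #4→F5 5, #5→F1 33, #6→F1 7, #7→F5 30, #8→F5 41  ⇒ total 166.
Compare {F1, F2}: total 181.
Compare {F4, F5}: total 190.
No size-2 selection does better; minimum is 166.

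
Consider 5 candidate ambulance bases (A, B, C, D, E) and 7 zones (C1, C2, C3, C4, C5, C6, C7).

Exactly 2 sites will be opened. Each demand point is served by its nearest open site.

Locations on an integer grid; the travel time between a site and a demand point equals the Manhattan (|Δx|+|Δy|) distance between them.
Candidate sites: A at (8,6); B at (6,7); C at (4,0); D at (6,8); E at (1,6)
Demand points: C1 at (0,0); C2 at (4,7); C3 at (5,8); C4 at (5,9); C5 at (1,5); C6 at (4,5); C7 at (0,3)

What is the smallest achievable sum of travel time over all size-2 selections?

Open {D, E}.
  C1→E 7, C2→D 3, C3→D 1, C4→D 2, C5→E 1, C6→E 4, C7→E 4  ⇒ total 22.
Compare {B, E}: total 23.
Compare {B, C}: total 29.
No size-2 selection does better; minimum is 22.

22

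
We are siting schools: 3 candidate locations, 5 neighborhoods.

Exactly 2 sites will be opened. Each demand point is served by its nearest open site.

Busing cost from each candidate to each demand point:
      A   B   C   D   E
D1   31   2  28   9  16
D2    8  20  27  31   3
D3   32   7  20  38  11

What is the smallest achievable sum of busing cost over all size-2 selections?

Open {D1, D2}.
  A→D2 8, B→D1 2, C→D2 27, D→D1 9, E→D2 3  ⇒ total 49.
Compare {D2, D3}: total 69.
Compare {D1, D3}: total 73.

49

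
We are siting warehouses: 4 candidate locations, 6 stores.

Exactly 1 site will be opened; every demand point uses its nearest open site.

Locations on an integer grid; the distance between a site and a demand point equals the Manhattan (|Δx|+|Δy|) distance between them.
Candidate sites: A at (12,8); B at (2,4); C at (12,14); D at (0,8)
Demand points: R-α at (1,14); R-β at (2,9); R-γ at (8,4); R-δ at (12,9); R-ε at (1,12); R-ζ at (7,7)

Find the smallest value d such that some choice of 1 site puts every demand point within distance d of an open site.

Open {D}.
  Farthest demand point is R-δ at distance 13 (to D); all others are ≤ 13.
With {B} the worst case is 15.
With {C} the worst case is 15.
No size-1 selection achieves below 13.

13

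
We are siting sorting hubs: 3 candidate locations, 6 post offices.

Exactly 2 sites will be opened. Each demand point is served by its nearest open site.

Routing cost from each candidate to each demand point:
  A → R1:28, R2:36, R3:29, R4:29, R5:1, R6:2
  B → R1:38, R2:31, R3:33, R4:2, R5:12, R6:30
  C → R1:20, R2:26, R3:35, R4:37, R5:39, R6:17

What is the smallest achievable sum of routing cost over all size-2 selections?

93

Open {A, B}.
  R1→A 28, R2→B 31, R3→A 29, R4→B 2, R5→A 1, R6→A 2  ⇒ total 93.
Compare {A, C}: total 107.
Compare {B, C}: total 110.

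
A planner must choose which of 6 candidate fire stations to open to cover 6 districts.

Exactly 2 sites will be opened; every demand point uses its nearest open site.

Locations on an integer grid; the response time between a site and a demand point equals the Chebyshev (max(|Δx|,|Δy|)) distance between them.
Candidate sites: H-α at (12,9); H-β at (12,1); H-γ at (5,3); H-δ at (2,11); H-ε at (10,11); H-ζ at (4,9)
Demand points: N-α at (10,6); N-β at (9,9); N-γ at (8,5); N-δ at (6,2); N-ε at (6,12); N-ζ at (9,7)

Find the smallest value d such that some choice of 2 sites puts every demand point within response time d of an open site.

5

Open {H-γ, H-ε}.
  Farthest demand point is N-α at response time 5 (to H-γ); all others are ≤ 5.
With {H-γ, H-ζ} the worst case is 5.
With {H-α, H-β} the worst case is 6.
No size-2 selection achieves below 5.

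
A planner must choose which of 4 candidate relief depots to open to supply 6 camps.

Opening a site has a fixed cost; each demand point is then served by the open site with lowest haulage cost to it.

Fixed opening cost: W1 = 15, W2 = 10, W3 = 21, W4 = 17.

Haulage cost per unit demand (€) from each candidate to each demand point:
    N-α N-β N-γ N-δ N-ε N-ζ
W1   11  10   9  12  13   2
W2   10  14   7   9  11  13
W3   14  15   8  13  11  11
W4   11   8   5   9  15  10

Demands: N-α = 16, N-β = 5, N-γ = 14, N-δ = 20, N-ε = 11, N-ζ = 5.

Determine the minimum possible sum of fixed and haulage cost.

Open {W1, W2, W4}: assign each demand point to its cheapest open site.
  N-α→W2 16×10=160, N-β→W4 5×8=40, N-γ→W4 14×5=70, N-δ→W2 20×9=180, N-ε→W2 11×11=121, N-ζ→W1 5×2=10
  haulage cost 581, fixed 42 → total 623.
Compare {W1, W2}: haulage cost 619 + fixed 25 = 644.
Compare {W1, W2, W3, W4}: haulage cost 581 + fixed 63 = 644.
Compare {W2, W4}: haulage cost 621 + fixed 27 = 648.
All other subsets cost ≥ 644. Minimum total cost: 623.

623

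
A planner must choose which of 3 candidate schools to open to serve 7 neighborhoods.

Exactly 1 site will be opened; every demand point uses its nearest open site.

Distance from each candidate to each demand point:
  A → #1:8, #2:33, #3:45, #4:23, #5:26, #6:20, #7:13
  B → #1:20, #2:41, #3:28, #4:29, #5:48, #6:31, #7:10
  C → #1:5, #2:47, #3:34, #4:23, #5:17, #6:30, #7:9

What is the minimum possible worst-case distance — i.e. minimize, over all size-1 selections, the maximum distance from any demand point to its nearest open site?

45

Open {A}.
  Farthest demand point is #3 at distance 45 (to A); all others are ≤ 45.
With {C} the worst case is 47.
With {B} the worst case is 48.
No size-1 selection achieves below 45.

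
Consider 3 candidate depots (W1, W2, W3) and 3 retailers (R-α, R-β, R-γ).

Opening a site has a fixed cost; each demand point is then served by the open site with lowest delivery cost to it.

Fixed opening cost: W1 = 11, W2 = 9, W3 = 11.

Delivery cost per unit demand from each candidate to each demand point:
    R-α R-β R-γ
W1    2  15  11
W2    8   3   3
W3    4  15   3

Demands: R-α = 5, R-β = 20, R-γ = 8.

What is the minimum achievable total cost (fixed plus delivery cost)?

114

Open {W1, W2}: assign each demand point to its cheapest open site.
  R-α→W1 5×2=10, R-β→W2 20×3=60, R-γ→W2 8×3=24
  delivery cost 94, fixed 20 → total 114.
Compare {W2, W3}: delivery cost 104 + fixed 20 = 124.
Compare {W1, W2, W3}: delivery cost 94 + fixed 31 = 125.
Compare {W2}: delivery cost 124 + fixed 9 = 133.
All other subsets cost ≥ 124. Minimum total cost: 114.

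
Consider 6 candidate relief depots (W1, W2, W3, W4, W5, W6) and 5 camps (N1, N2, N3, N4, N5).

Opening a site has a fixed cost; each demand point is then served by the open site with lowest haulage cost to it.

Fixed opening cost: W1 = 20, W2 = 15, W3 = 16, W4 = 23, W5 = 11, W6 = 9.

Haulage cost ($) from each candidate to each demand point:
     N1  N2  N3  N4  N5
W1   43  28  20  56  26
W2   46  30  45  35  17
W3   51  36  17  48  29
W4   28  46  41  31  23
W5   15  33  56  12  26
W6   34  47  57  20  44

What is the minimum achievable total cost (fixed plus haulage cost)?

Open {W3, W5}: assign each demand point to its cheapest open site.
  N1→W5 15, N2→W5 33, N3→W3 17, N4→W5 12, N5→W5 26
  haulage cost 103, fixed 27 → total 130.
Compare {W1, W5}: haulage cost 101 + fixed 31 = 132.
Compare {W2, W3, W5}: haulage cost 91 + fixed 42 = 133.
Compare {W1, W2, W5}: haulage cost 92 + fixed 46 = 138.
All other subsets cost ≥ 132. Minimum total cost: 130.

130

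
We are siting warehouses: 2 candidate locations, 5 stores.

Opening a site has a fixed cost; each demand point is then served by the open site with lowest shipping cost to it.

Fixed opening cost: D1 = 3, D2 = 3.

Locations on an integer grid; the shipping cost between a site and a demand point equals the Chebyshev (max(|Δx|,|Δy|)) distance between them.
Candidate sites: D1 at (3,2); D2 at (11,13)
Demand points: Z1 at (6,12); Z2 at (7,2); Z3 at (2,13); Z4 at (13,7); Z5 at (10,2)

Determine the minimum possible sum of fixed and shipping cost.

37

Open {D1, D2}: assign each demand point to its cheapest open site.
  Z1→D2 5, Z2→D1 4, Z3→D2 9, Z4→D2 6, Z5→D1 7
  shipping cost 31, fixed 6 → total 37.
Compare {D1}: shipping cost 42 + fixed 3 = 45.
Compare {D2}: shipping cost 42 + fixed 3 = 45.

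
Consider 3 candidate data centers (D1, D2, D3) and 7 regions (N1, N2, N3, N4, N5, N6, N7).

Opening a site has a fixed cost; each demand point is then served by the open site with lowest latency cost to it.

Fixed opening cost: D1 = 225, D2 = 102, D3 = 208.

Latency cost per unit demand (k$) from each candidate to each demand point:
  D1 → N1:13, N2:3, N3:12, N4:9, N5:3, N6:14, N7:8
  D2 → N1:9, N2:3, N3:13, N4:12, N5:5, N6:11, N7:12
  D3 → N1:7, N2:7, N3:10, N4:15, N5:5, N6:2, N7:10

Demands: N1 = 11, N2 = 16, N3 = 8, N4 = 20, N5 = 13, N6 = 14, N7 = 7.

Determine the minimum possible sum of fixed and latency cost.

896

Open {D2}: assign each demand point to its cheapest open site.
  N1→D2 11×9=99, N2→D2 16×3=48, N3→D2 8×13=104, N4→D2 20×12=240, N5→D2 13×5=65, N6→D2 14×11=154, N7→D2 7×12=84
  latency cost 794, fixed 102 → total 896.
Compare {D2, D3}: latency cost 608 + fixed 310 = 918.
Compare {D3}: latency cost 732 + fixed 208 = 940.
Compare {D1, D3}: latency cost 508 + fixed 433 = 941.
All other subsets cost ≥ 918. Minimum total cost: 896.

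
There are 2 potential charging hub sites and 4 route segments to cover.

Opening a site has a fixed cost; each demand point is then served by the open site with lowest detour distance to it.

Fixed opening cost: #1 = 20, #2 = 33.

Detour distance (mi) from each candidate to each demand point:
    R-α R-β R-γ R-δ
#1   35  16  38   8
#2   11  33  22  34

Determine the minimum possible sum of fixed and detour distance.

110

Open {#1, #2}: assign each demand point to its cheapest open site.
  R-α→#2 11, R-β→#1 16, R-γ→#2 22, R-δ→#1 8
  detour distance 57, fixed 53 → total 110.
Compare {#1}: detour distance 97 + fixed 20 = 117.
Compare {#2}: detour distance 100 + fixed 33 = 133.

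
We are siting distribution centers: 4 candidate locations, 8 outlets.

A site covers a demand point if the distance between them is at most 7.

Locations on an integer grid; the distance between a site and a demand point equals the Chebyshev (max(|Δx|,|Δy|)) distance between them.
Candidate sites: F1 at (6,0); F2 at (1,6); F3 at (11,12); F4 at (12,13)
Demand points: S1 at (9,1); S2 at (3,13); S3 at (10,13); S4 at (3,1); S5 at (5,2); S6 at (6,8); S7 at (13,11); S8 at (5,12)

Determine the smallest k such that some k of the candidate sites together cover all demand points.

3

Coverage sets (demand points within 7 of each site):
  F1: {S1, S4, S5}
  F2: {S2, S4, S5, S6, S8}
  F3: {S3, S6, S7, S8}
  F4: {S3, S6, S7, S8}
No 2 sites suffice: every size-2 union leaves at least one demand point uncovered.
But {F1, F2, F3} covers everything, so the minimum is 3.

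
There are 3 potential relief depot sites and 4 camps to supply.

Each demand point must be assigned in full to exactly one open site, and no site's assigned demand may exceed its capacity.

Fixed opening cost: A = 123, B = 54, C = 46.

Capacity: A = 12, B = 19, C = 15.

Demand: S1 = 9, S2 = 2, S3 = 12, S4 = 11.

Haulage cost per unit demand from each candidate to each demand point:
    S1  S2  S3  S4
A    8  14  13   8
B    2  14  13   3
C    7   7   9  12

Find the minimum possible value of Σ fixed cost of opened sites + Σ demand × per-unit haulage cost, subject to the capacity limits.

Open {A, B, C}; cheapest assignment that respects the capacities:
  A (cap 12, load 9): S1 — cost 9×8 = 72
  B (cap 19, load 11): S4 — cost 11×3 = 33
  C (cap 15, load 14): S2, S3 — cost 2×7 + 12×9 = 122
  Shipping 227, fixed 223 → total 450.
  Any other capacity-feasible assignment to {A, B, C} ships for at least 227.
Total demand is 34; every other set of sites either has combined capacity below 34 or cannot fit the demands without splitting one across sites, so {A, B, C} is the only feasible choice of open sites. Minimum: 450.

450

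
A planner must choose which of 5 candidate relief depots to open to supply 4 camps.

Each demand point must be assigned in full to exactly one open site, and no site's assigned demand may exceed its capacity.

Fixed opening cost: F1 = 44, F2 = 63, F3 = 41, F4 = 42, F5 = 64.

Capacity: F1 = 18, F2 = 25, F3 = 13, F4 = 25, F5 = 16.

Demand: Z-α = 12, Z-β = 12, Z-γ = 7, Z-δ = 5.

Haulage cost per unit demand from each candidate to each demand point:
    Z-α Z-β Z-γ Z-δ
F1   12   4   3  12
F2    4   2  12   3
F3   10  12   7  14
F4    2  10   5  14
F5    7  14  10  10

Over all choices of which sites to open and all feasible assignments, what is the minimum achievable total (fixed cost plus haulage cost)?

Open {F2, F4}; cheapest assignment that respects the capacities:
  F2 (cap 25, load 17): Z-β, Z-δ — cost 12×2 + 5×3 = 39
  F4 (cap 25, load 19): Z-α, Z-γ — cost 12×2 + 7×5 = 59
  Shipping 98, fixed 105 → total 203.
  Any other capacity-feasible assignment to {F2, F4} ships for at least 98.
Compare {F1, F2, F4}: its best feasible assignment gives total 233.
Compare {F2, F3, F4}: its best feasible assignment gives total 244.
Every other set of open sites that can feasibly serve all demand totals ≥ 233 even under its best assignment. Minimum: 203.

203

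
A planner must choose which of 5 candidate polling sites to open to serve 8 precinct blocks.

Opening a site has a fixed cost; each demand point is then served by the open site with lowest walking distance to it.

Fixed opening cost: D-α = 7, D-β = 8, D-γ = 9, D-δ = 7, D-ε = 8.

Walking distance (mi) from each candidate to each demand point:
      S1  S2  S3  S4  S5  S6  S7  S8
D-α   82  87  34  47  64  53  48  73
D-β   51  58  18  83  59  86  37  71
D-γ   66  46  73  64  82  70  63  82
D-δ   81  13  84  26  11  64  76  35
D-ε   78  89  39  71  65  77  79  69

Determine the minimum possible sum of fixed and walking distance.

Open {D-α, D-β, D-δ}: assign each demand point to its cheapest open site.
  S1→D-β 51, S2→D-δ 13, S3→D-β 18, S4→D-δ 26, S5→D-δ 11, S6→D-α 53, S7→D-β 37, S8→D-δ 35
  walking distance 244, fixed 22 → total 266.
Compare {D-β, D-δ}: walking distance 255 + fixed 15 = 270.
Compare {D-α, D-β, D-δ, D-ε}: walking distance 244 + fixed 30 = 274.
Compare {D-α, D-β, D-γ, D-δ}: walking distance 244 + fixed 31 = 275.
All other subsets cost ≥ 270. Minimum total cost: 266.

266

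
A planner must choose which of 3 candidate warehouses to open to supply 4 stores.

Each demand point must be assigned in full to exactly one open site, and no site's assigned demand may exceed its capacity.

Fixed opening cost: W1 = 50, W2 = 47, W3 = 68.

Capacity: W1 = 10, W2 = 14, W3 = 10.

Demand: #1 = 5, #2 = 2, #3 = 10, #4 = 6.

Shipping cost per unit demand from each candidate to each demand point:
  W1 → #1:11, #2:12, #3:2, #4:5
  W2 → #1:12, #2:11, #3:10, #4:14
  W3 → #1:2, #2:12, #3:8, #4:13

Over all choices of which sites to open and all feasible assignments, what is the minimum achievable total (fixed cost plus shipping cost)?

Open {W1, W2}; cheapest assignment that respects the capacities:
  W1 (cap 10, load 10): #3 — cost 10×2 = 20
  W2 (cap 14, load 13): #1, #2, #4 — cost 5×12 + 2×11 + 6×14 = 166
  Shipping 186, fixed 97 → total 283.
  Any other capacity-feasible assignment to {W1, W2} ships for at least 186.
Compare {W1, W2, W3}: its best feasible assignment gives total 301.
Compare {W2, W3}: its best feasible assignment gives total 361.
Every other set of open sites that can feasibly serve all demand totals ≥ 301 even under its best assignment. Minimum: 283.

283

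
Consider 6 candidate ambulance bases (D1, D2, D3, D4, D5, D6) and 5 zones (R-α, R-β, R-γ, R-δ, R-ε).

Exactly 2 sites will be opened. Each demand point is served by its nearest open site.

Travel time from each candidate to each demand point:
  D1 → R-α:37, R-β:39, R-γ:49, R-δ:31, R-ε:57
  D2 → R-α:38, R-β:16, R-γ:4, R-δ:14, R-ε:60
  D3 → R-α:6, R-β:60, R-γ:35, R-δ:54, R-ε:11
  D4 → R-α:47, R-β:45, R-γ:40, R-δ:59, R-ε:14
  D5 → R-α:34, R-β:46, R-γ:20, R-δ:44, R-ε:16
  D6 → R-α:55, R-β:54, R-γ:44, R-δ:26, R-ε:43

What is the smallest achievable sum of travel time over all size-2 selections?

51

Open {D2, D3}.
  R-α→D3 6, R-β→D2 16, R-γ→D2 4, R-δ→D2 14, R-ε→D3 11  ⇒ total 51.
Compare {D2, D5}: total 84.
Compare {D2, D4}: total 86.
No size-2 selection does better; minimum is 51.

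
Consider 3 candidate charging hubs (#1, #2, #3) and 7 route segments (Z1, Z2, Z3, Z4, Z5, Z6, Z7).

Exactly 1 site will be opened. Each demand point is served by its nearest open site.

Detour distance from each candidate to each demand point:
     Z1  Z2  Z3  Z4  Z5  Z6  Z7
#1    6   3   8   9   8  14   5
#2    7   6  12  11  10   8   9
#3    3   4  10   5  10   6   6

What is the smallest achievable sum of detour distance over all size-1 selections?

44

Open {#3}.
  Z1→#3 3, Z2→#3 4, Z3→#3 10, Z4→#3 5, Z5→#3 10, Z6→#3 6, Z7→#3 6  ⇒ total 44.
Compare {#1}: total 53.
Compare {#2}: total 63.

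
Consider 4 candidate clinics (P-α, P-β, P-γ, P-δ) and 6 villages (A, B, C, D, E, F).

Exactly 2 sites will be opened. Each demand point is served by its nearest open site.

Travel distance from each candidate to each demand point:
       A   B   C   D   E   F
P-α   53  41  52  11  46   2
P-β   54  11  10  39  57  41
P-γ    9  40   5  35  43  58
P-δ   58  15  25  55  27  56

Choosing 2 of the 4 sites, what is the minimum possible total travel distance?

Open {P-α, P-γ}.
  A→P-γ 9, B→P-γ 40, C→P-γ 5, D→P-α 11, E→P-γ 43, F→P-α 2  ⇒ total 110.
Compare {P-α, P-β}: total 133.
Compare {P-α, P-δ}: total 133.
No size-2 selection does better; minimum is 110.

110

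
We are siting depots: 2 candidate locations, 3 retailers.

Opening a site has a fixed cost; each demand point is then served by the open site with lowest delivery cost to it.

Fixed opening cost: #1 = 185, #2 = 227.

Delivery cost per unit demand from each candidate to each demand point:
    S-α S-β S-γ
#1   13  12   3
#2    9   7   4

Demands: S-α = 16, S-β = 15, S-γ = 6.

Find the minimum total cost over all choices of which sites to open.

500

Open {#2}: assign each demand point to its cheapest open site.
  S-α→#2 16×9=144, S-β→#2 15×7=105, S-γ→#2 6×4=24
  delivery cost 273, fixed 227 → total 500.
Compare {#1}: delivery cost 406 + fixed 185 = 591.
Compare {#1, #2}: delivery cost 267 + fixed 412 = 679.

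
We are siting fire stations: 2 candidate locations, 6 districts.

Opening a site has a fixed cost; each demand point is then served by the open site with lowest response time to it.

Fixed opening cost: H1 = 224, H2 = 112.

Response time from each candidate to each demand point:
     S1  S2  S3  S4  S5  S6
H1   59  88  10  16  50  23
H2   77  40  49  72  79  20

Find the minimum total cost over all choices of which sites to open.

Open {H2}: assign each demand point to its cheapest open site.
  S1→H2 77, S2→H2 40, S3→H2 49, S4→H2 72, S5→H2 79, S6→H2 20
  response time 337, fixed 112 → total 449.
Compare {H1}: response time 246 + fixed 224 = 470.
Compare {H1, H2}: response time 195 + fixed 336 = 531.

449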